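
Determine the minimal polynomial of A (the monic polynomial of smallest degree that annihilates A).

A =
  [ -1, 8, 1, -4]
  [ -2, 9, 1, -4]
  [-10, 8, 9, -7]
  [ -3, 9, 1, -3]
x^4 - 14*x^3 + 61*x^2 - 84*x + 36

The characteristic polynomial is χ_A(x) = (x - 6)^2*(x - 1)^2, so the eigenvalues are known. The minimal polynomial is
  m_A(x) = Π_λ (x − λ)^{k_λ}
where k_λ is the size of the *largest* Jordan block for λ (equivalently, the smallest k with (A − λI)^k v = 0 for every generalised eigenvector v of λ).

  λ = 1: largest Jordan block has size 2, contributing (x − 1)^2
  λ = 6: largest Jordan block has size 2, contributing (x − 6)^2

So m_A(x) = (x - 6)^2*(x - 1)^2 = x^4 - 14*x^3 + 61*x^2 - 84*x + 36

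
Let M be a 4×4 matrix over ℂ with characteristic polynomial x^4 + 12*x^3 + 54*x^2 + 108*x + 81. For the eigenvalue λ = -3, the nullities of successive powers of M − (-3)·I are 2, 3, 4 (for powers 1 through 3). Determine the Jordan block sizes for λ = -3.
Block sizes for λ = -3: [3, 1]

From the dimensions of kernels of powers, the number of Jordan blocks of size at least j is d_j − d_{j−1} where d_j = dim ker(N^j) (with d_0 = 0). Computing the differences gives [2, 1, 1].
The number of blocks of size exactly k is (#blocks of size ≥ k) − (#blocks of size ≥ k + 1), so the partition is: 1 block(s) of size 1, 1 block(s) of size 3.
In nonincreasing order the block sizes are [3, 1].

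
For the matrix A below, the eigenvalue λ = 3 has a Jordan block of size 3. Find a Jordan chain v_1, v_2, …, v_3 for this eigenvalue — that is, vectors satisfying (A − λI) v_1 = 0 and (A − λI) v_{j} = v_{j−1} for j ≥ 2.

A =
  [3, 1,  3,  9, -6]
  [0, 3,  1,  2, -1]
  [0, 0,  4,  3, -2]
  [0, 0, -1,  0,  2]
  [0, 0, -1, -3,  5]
A Jordan chain for λ = 3 of length 3:
v_1 = (1, 0, 0, 0, 0)ᵀ
v_2 = (3, 1, 1, -1, -1)ᵀ
v_3 = (0, 0, 1, 0, 0)ᵀ

Let N = A − (3)·I. We want v_3 with N^3 v_3 = 0 but N^2 v_3 ≠ 0; then v_{j-1} := N · v_j for j = 3, …, 2.

Pick v_3 = (0, 0, 1, 0, 0)ᵀ.
Then v_2 = N · v_3 = (3, 1, 1, -1, -1)ᵀ.
Then v_1 = N · v_2 = (1, 0, 0, 0, 0)ᵀ.

Sanity check: (A − (3)·I) v_1 = (0, 0, 0, 0, 0)ᵀ = 0. ✓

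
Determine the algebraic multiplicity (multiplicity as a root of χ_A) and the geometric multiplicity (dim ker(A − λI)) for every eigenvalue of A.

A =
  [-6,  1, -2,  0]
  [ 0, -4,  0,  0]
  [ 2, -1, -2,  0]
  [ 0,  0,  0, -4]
λ = -4: alg = 4, geom = 3

Step 1 — factor the characteristic polynomial to read off the algebraic multiplicities:
  χ_A(x) = (x + 4)^4

Step 2 — compute geometric multiplicities via the rank-nullity identity g(λ) = n − rank(A − λI):
  rank(A − (-4)·I) = 1, so dim ker(A − (-4)·I) = n − 1 = 3

Summary:
  λ = -4: algebraic multiplicity = 4, geometric multiplicity = 3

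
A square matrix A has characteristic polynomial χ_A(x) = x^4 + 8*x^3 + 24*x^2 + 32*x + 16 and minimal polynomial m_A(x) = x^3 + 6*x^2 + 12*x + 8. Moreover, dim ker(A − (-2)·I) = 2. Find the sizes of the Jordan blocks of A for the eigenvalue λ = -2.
Block sizes for λ = -2: [3, 1]

Step 1 — from the characteristic polynomial, algebraic multiplicity of λ = -2 is 4. From dim ker(A − (-2)·I) = 2, there are exactly 2 Jordan blocks for λ = -2.
Step 2 — from the minimal polynomial, the factor (x + 2)^3 tells us the largest block for λ = -2 has size 3.
Step 3 — with total size 4, 2 blocks, and largest block 3, the block sizes (in nonincreasing order) are [3, 1].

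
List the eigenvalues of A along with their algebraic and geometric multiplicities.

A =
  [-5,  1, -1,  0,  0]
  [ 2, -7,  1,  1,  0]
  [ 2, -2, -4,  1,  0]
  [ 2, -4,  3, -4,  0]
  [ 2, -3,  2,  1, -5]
λ = -5: alg = 5, geom = 3

Step 1 — factor the characteristic polynomial to read off the algebraic multiplicities:
  χ_A(x) = (x + 5)^5

Step 2 — compute geometric multiplicities via the rank-nullity identity g(λ) = n − rank(A − λI):
  rank(A − (-5)·I) = 2, so dim ker(A − (-5)·I) = n − 2 = 3

Summary:
  λ = -5: algebraic multiplicity = 5, geometric multiplicity = 3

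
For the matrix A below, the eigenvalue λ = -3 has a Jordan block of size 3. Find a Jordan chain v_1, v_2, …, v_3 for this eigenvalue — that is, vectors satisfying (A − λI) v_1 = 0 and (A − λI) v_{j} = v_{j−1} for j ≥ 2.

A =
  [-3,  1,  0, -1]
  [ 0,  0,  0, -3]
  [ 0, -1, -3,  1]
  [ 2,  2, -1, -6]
A Jordan chain for λ = -3 of length 3:
v_1 = (-2, -6, 2, -6)ᵀ
v_2 = (0, 0, 0, 2)ᵀ
v_3 = (1, 0, 0, 0)ᵀ

Let N = A − (-3)·I. We want v_3 with N^3 v_3 = 0 but N^2 v_3 ≠ 0; then v_{j-1} := N · v_j for j = 3, …, 2.

Pick v_3 = (1, 0, 0, 0)ᵀ.
Then v_2 = N · v_3 = (0, 0, 0, 2)ᵀ.
Then v_1 = N · v_2 = (-2, -6, 2, -6)ᵀ.

Sanity check: (A − (-3)·I) v_1 = (0, 0, 0, 0)ᵀ = 0. ✓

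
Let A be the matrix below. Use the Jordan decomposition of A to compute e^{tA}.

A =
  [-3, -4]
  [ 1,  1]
e^{tA} =
  [-2*t*exp(-t) + exp(-t), -4*t*exp(-t)]
  [t*exp(-t), 2*t*exp(-t) + exp(-t)]

Strategy: write A = P · J · P⁻¹ where J is a Jordan canonical form, so e^{tA} = P · e^{tJ} · P⁻¹, and e^{tJ} can be computed block-by-block.

A has Jordan form
J =
  [-1,  1]
  [ 0, -1]
(up to reordering of blocks).

Per-block formulas:
  For a 2×2 Jordan block J_2(-1): exp(t · J_2(-1)) = e^(-1t)·(I + t·N), where N is the 2×2 nilpotent shift.

After assembling e^{tJ} and conjugating by P, we get:

e^{tA} =
  [-2*t*exp(-t) + exp(-t), -4*t*exp(-t)]
  [t*exp(-t), 2*t*exp(-t) + exp(-t)]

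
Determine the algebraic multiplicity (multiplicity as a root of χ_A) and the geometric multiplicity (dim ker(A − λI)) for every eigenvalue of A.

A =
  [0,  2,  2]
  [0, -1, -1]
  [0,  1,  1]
λ = 0: alg = 3, geom = 2

Step 1 — factor the characteristic polynomial to read off the algebraic multiplicities:
  χ_A(x) = x^3

Step 2 — compute geometric multiplicities via the rank-nullity identity g(λ) = n − rank(A − λI):
  rank(A − (0)·I) = 1, so dim ker(A − (0)·I) = n − 1 = 2

Summary:
  λ = 0: algebraic multiplicity = 3, geometric multiplicity = 2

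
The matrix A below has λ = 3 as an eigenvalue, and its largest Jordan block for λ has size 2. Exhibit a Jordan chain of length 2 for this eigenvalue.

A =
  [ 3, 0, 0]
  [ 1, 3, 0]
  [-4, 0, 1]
A Jordan chain for λ = 3 of length 2:
v_1 = (0, 1, 0)ᵀ
v_2 = (1, 0, -2)ᵀ

Let N = A − (3)·I. We want v_2 with N^2 v_2 = 0 but N^1 v_2 ≠ 0; then v_{j-1} := N · v_j for j = 2, …, 2.

Pick v_2 = (1, 0, -2)ᵀ.
Then v_1 = N · v_2 = (0, 1, 0)ᵀ.

Sanity check: (A − (3)·I) v_1 = (0, 0, 0)ᵀ = 0. ✓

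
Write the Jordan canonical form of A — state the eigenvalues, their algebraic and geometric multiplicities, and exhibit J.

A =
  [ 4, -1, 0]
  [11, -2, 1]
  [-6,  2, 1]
J_3(1)

The characteristic polynomial is
  det(x·I − A) = x^3 - 3*x^2 + 3*x - 1 = (x - 1)^3

Eigenvalues and multiplicities (the geometric multiplicity of λ is n − rank(A − λI), which equals the number of Jordan blocks for λ):
  λ = 1: algebraic multiplicity = 3, geometric multiplicity = 1

Determining the block sizes for each eigenvalue:
  λ = 1: one block (gm = 1), so the single block has size am = 3 → block sizes [3]

Assembling the blocks gives a Jordan form
J =
  [1, 1, 0]
  [0, 1, 1]
  [0, 0, 1]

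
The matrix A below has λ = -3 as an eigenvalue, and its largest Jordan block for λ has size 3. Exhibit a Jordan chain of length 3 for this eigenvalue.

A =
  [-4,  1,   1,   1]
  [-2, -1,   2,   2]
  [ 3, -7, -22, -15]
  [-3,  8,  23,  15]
A Jordan chain for λ = -3 of length 3:
v_1 = (-1, -2, -1, 2)ᵀ
v_2 = (-1, -2, 3, -3)ᵀ
v_3 = (1, 0, 0, 0)ᵀ

Let N = A − (-3)·I. We want v_3 with N^3 v_3 = 0 but N^2 v_3 ≠ 0; then v_{j-1} := N · v_j for j = 3, …, 2.

Pick v_3 = (1, 0, 0, 0)ᵀ.
Then v_2 = N · v_3 = (-1, -2, 3, -3)ᵀ.
Then v_1 = N · v_2 = (-1, -2, -1, 2)ᵀ.

Sanity check: (A − (-3)·I) v_1 = (0, 0, 0, 0)ᵀ = 0. ✓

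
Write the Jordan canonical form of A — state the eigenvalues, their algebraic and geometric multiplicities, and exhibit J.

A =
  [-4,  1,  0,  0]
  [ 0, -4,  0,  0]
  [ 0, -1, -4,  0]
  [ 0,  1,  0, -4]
J_2(-4) ⊕ J_1(-4) ⊕ J_1(-4)

The characteristic polynomial is
  det(x·I − A) = x^4 + 16*x^3 + 96*x^2 + 256*x + 256 = (x + 4)^4

Eigenvalues and multiplicities (the geometric multiplicity of λ is n − rank(A − λI), which equals the number of Jordan blocks for λ):
  λ = -4: algebraic multiplicity = 4, geometric multiplicity = 3

Determining the block sizes for each eigenvalue:
  λ = -4: 3 blocks summing to 4 forces exactly one block of size 2 and the rest size 1 → block sizes [2, 1, 1]

Assembling the blocks gives a Jordan form
J =
  [-4,  1,  0,  0]
  [ 0, -4,  0,  0]
  [ 0,  0, -4,  0]
  [ 0,  0,  0, -4]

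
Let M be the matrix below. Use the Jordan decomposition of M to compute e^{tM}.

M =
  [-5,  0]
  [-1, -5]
e^{tM} =
  [exp(-5*t), 0]
  [-t*exp(-5*t), exp(-5*t)]

Strategy: write M = P · J · P⁻¹ where J is a Jordan canonical form, so e^{tM} = P · e^{tJ} · P⁻¹, and e^{tJ} can be computed block-by-block.

M has Jordan form
J =
  [-5,  1]
  [ 0, -5]
(up to reordering of blocks).

Per-block formulas:
  For a 2×2 Jordan block J_2(-5): exp(t · J_2(-5)) = e^(-5t)·(I + t·N), where N is the 2×2 nilpotent shift.

After assembling e^{tJ} and conjugating by P, we get:

e^{tM} =
  [exp(-5*t), 0]
  [-t*exp(-5*t), exp(-5*t)]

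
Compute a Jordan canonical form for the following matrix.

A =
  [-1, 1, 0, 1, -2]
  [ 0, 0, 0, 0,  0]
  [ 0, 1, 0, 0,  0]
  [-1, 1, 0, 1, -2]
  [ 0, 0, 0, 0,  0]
J_2(0) ⊕ J_2(0) ⊕ J_1(0)

The characteristic polynomial is
  det(x·I − A) = x^5

Eigenvalues and multiplicities (the geometric multiplicity of λ is n − rank(A − λI), which equals the number of Jordan blocks for λ):
  λ = 0: algebraic multiplicity = 5, geometric multiplicity = 3

Determining the block sizes for each eigenvalue:
  λ = 0: with am = 5 and gm = 3, the partition is not yet determined (e.g. several partitions of 5 into 3 parts exist). Let N = A − (0)·I. Computing rank(N^1) = 2, rank(N^2) = 0; the number of blocks of size ≥ j is rank(N^{j−1}) − rank(N^j), giving [3, 2]. So we have 2 block(s) of size 2, 1 block(s) of size 1 → block sizes [2, 2, 1]

Assembling the blocks gives a Jordan form
J =
  [0, 1, 0, 0, 0]
  [0, 0, 0, 0, 0]
  [0, 0, 0, 1, 0]
  [0, 0, 0, 0, 0]
  [0, 0, 0, 0, 0]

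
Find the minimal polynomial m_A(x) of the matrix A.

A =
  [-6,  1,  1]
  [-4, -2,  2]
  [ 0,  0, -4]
x^2 + 8*x + 16

The characteristic polynomial is χ_A(x) = (x + 4)^3, so the eigenvalues are known. The minimal polynomial is
  m_A(x) = Π_λ (x − λ)^{k_λ}
where k_λ is the size of the *largest* Jordan block for λ (equivalently, the smallest k with (A − λI)^k v = 0 for every generalised eigenvector v of λ).

  λ = -4: largest Jordan block has size 2, contributing (x + 4)^2

So m_A(x) = (x + 4)^2 = x^2 + 8*x + 16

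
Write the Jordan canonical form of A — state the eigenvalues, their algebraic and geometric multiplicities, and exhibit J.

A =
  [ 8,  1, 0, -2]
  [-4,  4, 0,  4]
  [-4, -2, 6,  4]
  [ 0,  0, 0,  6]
J_2(6) ⊕ J_1(6) ⊕ J_1(6)

The characteristic polynomial is
  det(x·I − A) = x^4 - 24*x^3 + 216*x^2 - 864*x + 1296 = (x - 6)^4

Eigenvalues and multiplicities (the geometric multiplicity of λ is n − rank(A − λI), which equals the number of Jordan blocks for λ):
  λ = 6: algebraic multiplicity = 4, geometric multiplicity = 3

Determining the block sizes for each eigenvalue:
  λ = 6: 3 blocks summing to 4 forces exactly one block of size 2 and the rest size 1 → block sizes [2, 1, 1]

Assembling the blocks gives a Jordan form
J =
  [6, 1, 0, 0]
  [0, 6, 0, 0]
  [0, 0, 6, 0]
  [0, 0, 0, 6]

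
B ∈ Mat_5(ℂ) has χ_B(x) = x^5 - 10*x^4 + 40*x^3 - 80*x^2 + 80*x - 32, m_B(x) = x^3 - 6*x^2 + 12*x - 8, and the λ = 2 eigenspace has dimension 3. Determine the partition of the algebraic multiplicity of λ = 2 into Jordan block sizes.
Block sizes for λ = 2: [3, 1, 1]

Step 1 — from the characteristic polynomial, algebraic multiplicity of λ = 2 is 5. From dim ker(B − (2)·I) = 3, there are exactly 3 Jordan blocks for λ = 2.
Step 2 — from the minimal polynomial, the factor (x − 2)^3 tells us the largest block for λ = 2 has size 3.
Step 3 — with total size 5, 3 blocks, and largest block 3, the block sizes (in nonincreasing order) are [3, 1, 1].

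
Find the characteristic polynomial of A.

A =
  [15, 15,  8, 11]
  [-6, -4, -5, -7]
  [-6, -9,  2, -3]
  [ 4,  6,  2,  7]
x^4 - 20*x^3 + 150*x^2 - 500*x + 625

Expanding det(x·I − A) (e.g. by cofactor expansion or by noting that A is similar to its Jordan form J, which has the same characteristic polynomial as A) gives
  χ_A(x) = x^4 - 20*x^3 + 150*x^2 - 500*x + 625
which factors as (x - 5)^4. The eigenvalues (with algebraic multiplicities) are λ = 5 with multiplicity 4.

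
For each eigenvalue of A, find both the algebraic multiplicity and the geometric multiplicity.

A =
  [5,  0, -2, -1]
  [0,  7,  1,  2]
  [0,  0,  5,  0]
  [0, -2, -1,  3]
λ = 5: alg = 4, geom = 2

Step 1 — factor the characteristic polynomial to read off the algebraic multiplicities:
  χ_A(x) = (x - 5)^4

Step 2 — compute geometric multiplicities via the rank-nullity identity g(λ) = n − rank(A − λI):
  rank(A − (5)·I) = 2, so dim ker(A − (5)·I) = n − 2 = 2

Summary:
  λ = 5: algebraic multiplicity = 4, geometric multiplicity = 2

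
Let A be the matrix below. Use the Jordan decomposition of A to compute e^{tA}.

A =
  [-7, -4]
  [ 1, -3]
e^{tA} =
  [-2*t*exp(-5*t) + exp(-5*t), -4*t*exp(-5*t)]
  [t*exp(-5*t), 2*t*exp(-5*t) + exp(-5*t)]

Strategy: write A = P · J · P⁻¹ where J is a Jordan canonical form, so e^{tA} = P · e^{tJ} · P⁻¹, and e^{tJ} can be computed block-by-block.

A has Jordan form
J =
  [-5,  1]
  [ 0, -5]
(up to reordering of blocks).

Per-block formulas:
  For a 2×2 Jordan block J_2(-5): exp(t · J_2(-5)) = e^(-5t)·(I + t·N), where N is the 2×2 nilpotent shift.

After assembling e^{tJ} and conjugating by P, we get:

e^{tA} =
  [-2*t*exp(-5*t) + exp(-5*t), -4*t*exp(-5*t)]
  [t*exp(-5*t), 2*t*exp(-5*t) + exp(-5*t)]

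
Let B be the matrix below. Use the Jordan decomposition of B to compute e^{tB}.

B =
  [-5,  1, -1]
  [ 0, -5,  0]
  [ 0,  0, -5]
e^{tB} =
  [exp(-5*t), t*exp(-5*t), -t*exp(-5*t)]
  [0, exp(-5*t), 0]
  [0, 0, exp(-5*t)]

Strategy: write B = P · J · P⁻¹ where J is a Jordan canonical form, so e^{tB} = P · e^{tJ} · P⁻¹, and e^{tJ} can be computed block-by-block.

B has Jordan form
J =
  [-5,  1,  0]
  [ 0, -5,  0]
  [ 0,  0, -5]
(up to reordering of blocks).

Per-block formulas:
  For a 1×1 block at λ = -5: exp(t · [-5]) = [e^(-5t)].
  For a 2×2 Jordan block J_2(-5): exp(t · J_2(-5)) = e^(-5t)·(I + t·N), where N is the 2×2 nilpotent shift.

After assembling e^{tJ} and conjugating by P, we get:

e^{tB} =
  [exp(-5*t), t*exp(-5*t), -t*exp(-5*t)]
  [0, exp(-5*t), 0]
  [0, 0, exp(-5*t)]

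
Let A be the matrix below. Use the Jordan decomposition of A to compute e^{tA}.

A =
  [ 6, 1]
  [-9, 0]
e^{tA} =
  [3*t*exp(3*t) + exp(3*t), t*exp(3*t)]
  [-9*t*exp(3*t), -3*t*exp(3*t) + exp(3*t)]

Strategy: write A = P · J · P⁻¹ where J is a Jordan canonical form, so e^{tA} = P · e^{tJ} · P⁻¹, and e^{tJ} can be computed block-by-block.

A has Jordan form
J =
  [3, 1]
  [0, 3]
(up to reordering of blocks).

Per-block formulas:
  For a 2×2 Jordan block J_2(3): exp(t · J_2(3)) = e^(3t)·(I + t·N), where N is the 2×2 nilpotent shift.

After assembling e^{tJ} and conjugating by P, we get:

e^{tA} =
  [3*t*exp(3*t) + exp(3*t), t*exp(3*t)]
  [-9*t*exp(3*t), -3*t*exp(3*t) + exp(3*t)]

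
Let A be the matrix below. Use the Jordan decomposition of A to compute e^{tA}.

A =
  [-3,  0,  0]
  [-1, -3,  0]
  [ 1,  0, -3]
e^{tA} =
  [exp(-3*t), 0, 0]
  [-t*exp(-3*t), exp(-3*t), 0]
  [t*exp(-3*t), 0, exp(-3*t)]

Strategy: write A = P · J · P⁻¹ where J is a Jordan canonical form, so e^{tA} = P · e^{tJ} · P⁻¹, and e^{tJ} can be computed block-by-block.

A has Jordan form
J =
  [-3,  1,  0]
  [ 0, -3,  0]
  [ 0,  0, -3]
(up to reordering of blocks).

Per-block formulas:
  For a 2×2 Jordan block J_2(-3): exp(t · J_2(-3)) = e^(-3t)·(I + t·N), where N is the 2×2 nilpotent shift.
  For a 1×1 block at λ = -3: exp(t · [-3]) = [e^(-3t)].

After assembling e^{tJ} and conjugating by P, we get:

e^{tA} =
  [exp(-3*t), 0, 0]
  [-t*exp(-3*t), exp(-3*t), 0]
  [t*exp(-3*t), 0, exp(-3*t)]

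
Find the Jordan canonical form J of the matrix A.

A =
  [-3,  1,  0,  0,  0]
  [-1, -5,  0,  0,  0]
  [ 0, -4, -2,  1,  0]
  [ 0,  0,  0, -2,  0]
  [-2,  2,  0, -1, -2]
J_2(-4) ⊕ J_2(-2) ⊕ J_1(-2)

The characteristic polynomial is
  det(x·I − A) = x^5 + 14*x^4 + 76*x^3 + 200*x^2 + 256*x + 128 = (x + 2)^3*(x + 4)^2

Eigenvalues and multiplicities (the geometric multiplicity of λ is n − rank(A − λI), which equals the number of Jordan blocks for λ):
  λ = -4: algebraic multiplicity = 2, geometric multiplicity = 1
  λ = -2: algebraic multiplicity = 3, geometric multiplicity = 2

Determining the block sizes for each eigenvalue:
  λ = -4: one block (gm = 1), so the single block has size am = 2 → block sizes [2]
  λ = -2: 2 blocks summing to 3 forces exactly one block of size 2 and the rest size 1 → block sizes [2, 1]

Assembling the blocks gives a Jordan form
J =
  [-4,  1,  0,  0,  0]
  [ 0, -4,  0,  0,  0]
  [ 0,  0, -2,  1,  0]
  [ 0,  0,  0, -2,  0]
  [ 0,  0,  0,  0, -2]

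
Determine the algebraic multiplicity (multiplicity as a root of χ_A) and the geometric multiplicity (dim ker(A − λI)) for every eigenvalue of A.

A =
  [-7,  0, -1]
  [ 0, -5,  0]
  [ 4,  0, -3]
λ = -5: alg = 3, geom = 2

Step 1 — factor the characteristic polynomial to read off the algebraic multiplicities:
  χ_A(x) = (x + 5)^3

Step 2 — compute geometric multiplicities via the rank-nullity identity g(λ) = n − rank(A − λI):
  rank(A − (-5)·I) = 1, so dim ker(A − (-5)·I) = n − 1 = 2

Summary:
  λ = -5: algebraic multiplicity = 3, geometric multiplicity = 2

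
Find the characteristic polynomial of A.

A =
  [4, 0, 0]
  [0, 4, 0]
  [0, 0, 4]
x^3 - 12*x^2 + 48*x - 64

Expanding det(x·I − A) (e.g. by cofactor expansion or by noting that A is similar to its Jordan form J, which has the same characteristic polynomial as A) gives
  χ_A(x) = x^3 - 12*x^2 + 48*x - 64
which factors as (x - 4)^3. The eigenvalues (with algebraic multiplicities) are λ = 4 with multiplicity 3.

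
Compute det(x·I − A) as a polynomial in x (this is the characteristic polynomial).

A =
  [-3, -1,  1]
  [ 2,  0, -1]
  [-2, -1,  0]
x^3 + 3*x^2 + 3*x + 1

Expanding det(x·I − A) (e.g. by cofactor expansion or by noting that A is similar to its Jordan form J, which has the same characteristic polynomial as A) gives
  χ_A(x) = x^3 + 3*x^2 + 3*x + 1
which factors as (x + 1)^3. The eigenvalues (with algebraic multiplicities) are λ = -1 with multiplicity 3.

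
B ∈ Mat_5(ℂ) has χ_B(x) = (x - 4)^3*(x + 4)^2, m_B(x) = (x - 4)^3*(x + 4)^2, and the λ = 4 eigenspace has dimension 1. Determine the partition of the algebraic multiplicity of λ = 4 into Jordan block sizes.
Block sizes for λ = 4: [3]

Step 1 — from the characteristic polynomial, algebraic multiplicity of λ = 4 is 3. From dim ker(B − (4)·I) = 1, there are exactly 1 Jordan blocks for λ = 4.
Step 2 — from the minimal polynomial, the factor (x − 4)^3 tells us the largest block for λ = 4 has size 3.
Step 3 — with total size 3, 1 blocks, and largest block 3, the block sizes (in nonincreasing order) are [3].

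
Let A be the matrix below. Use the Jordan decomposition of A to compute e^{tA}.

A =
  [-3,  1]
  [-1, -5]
e^{tA} =
  [t*exp(-4*t) + exp(-4*t), t*exp(-4*t)]
  [-t*exp(-4*t), -t*exp(-4*t) + exp(-4*t)]

Strategy: write A = P · J · P⁻¹ where J is a Jordan canonical form, so e^{tA} = P · e^{tJ} · P⁻¹, and e^{tJ} can be computed block-by-block.

A has Jordan form
J =
  [-4,  1]
  [ 0, -4]
(up to reordering of blocks).

Per-block formulas:
  For a 2×2 Jordan block J_2(-4): exp(t · J_2(-4)) = e^(-4t)·(I + t·N), where N is the 2×2 nilpotent shift.

After assembling e^{tJ} and conjugating by P, we get:

e^{tA} =
  [t*exp(-4*t) + exp(-4*t), t*exp(-4*t)]
  [-t*exp(-4*t), -t*exp(-4*t) + exp(-4*t)]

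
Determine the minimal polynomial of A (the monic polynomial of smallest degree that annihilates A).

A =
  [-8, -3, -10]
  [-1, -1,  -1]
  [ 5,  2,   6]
x^3 + 3*x^2 + 3*x + 1

The characteristic polynomial is χ_A(x) = (x + 1)^3, so the eigenvalues are known. The minimal polynomial is
  m_A(x) = Π_λ (x − λ)^{k_λ}
where k_λ is the size of the *largest* Jordan block for λ (equivalently, the smallest k with (A − λI)^k v = 0 for every generalised eigenvector v of λ).

  λ = -1: largest Jordan block has size 3, contributing (x + 1)^3

So m_A(x) = (x + 1)^3 = x^3 + 3*x^2 + 3*x + 1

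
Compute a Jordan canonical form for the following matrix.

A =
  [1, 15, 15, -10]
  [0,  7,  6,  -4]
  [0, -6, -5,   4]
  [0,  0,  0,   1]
J_2(1) ⊕ J_1(1) ⊕ J_1(1)

The characteristic polynomial is
  det(x·I − A) = x^4 - 4*x^3 + 6*x^2 - 4*x + 1 = (x - 1)^4

Eigenvalues and multiplicities (the geometric multiplicity of λ is n − rank(A − λI), which equals the number of Jordan blocks for λ):
  λ = 1: algebraic multiplicity = 4, geometric multiplicity = 3

Determining the block sizes for each eigenvalue:
  λ = 1: 3 blocks summing to 4 forces exactly one block of size 2 and the rest size 1 → block sizes [2, 1, 1]

Assembling the blocks gives a Jordan form
J =
  [1, 1, 0, 0]
  [0, 1, 0, 0]
  [0, 0, 1, 0]
  [0, 0, 0, 1]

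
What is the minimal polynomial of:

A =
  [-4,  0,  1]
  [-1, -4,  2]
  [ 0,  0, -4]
x^3 + 12*x^2 + 48*x + 64

The characteristic polynomial is χ_A(x) = (x + 4)^3, so the eigenvalues are known. The minimal polynomial is
  m_A(x) = Π_λ (x − λ)^{k_λ}
where k_λ is the size of the *largest* Jordan block for λ (equivalently, the smallest k with (A − λI)^k v = 0 for every generalised eigenvector v of λ).

  λ = -4: largest Jordan block has size 3, contributing (x + 4)^3

So m_A(x) = (x + 4)^3 = x^3 + 12*x^2 + 48*x + 64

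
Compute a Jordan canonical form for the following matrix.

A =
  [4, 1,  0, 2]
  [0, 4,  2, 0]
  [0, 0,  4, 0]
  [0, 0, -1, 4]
J_2(4) ⊕ J_2(4)

The characteristic polynomial is
  det(x·I − A) = x^4 - 16*x^3 + 96*x^2 - 256*x + 256 = (x - 4)^4

Eigenvalues and multiplicities (the geometric multiplicity of λ is n − rank(A − λI), which equals the number of Jordan blocks for λ):
  λ = 4: algebraic multiplicity = 4, geometric multiplicity = 2

Determining the block sizes for each eigenvalue:
  λ = 4: with am = 4 and gm = 2, the partition is not yet determined (e.g. several partitions of 4 into 2 parts exist). Let N = A − (4)·I. Computing rank(N^1) = 2, rank(N^2) = 0; the number of blocks of size ≥ j is rank(N^{j−1}) − rank(N^j), giving [2, 2]. So we have 2 block(s) of size 2 → block sizes [2, 2]

Assembling the blocks gives a Jordan form
J =
  [4, 1, 0, 0]
  [0, 4, 0, 0]
  [0, 0, 4, 1]
  [0, 0, 0, 4]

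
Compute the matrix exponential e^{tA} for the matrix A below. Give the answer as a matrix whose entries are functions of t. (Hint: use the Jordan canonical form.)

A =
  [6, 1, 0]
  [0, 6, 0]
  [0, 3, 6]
e^{tA} =
  [exp(6*t), t*exp(6*t), 0]
  [0, exp(6*t), 0]
  [0, 3*t*exp(6*t), exp(6*t)]

Strategy: write A = P · J · P⁻¹ where J is a Jordan canonical form, so e^{tA} = P · e^{tJ} · P⁻¹, and e^{tJ} can be computed block-by-block.

A has Jordan form
J =
  [6, 1, 0]
  [0, 6, 0]
  [0, 0, 6]
(up to reordering of blocks).

Per-block formulas:
  For a 2×2 Jordan block J_2(6): exp(t · J_2(6)) = e^(6t)·(I + t·N), where N is the 2×2 nilpotent shift.
  For a 1×1 block at λ = 6: exp(t · [6]) = [e^(6t)].

After assembling e^{tJ} and conjugating by P, we get:

e^{tA} =
  [exp(6*t), t*exp(6*t), 0]
  [0, exp(6*t), 0]
  [0, 3*t*exp(6*t), exp(6*t)]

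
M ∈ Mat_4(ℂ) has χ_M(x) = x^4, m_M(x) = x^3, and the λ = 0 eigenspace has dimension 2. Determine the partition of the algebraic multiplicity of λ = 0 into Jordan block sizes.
Block sizes for λ = 0: [3, 1]

Step 1 — from the characteristic polynomial, algebraic multiplicity of λ = 0 is 4. From dim ker(M − (0)·I) = 2, there are exactly 2 Jordan blocks for λ = 0.
Step 2 — from the minimal polynomial, the factor (x − 0)^3 tells us the largest block for λ = 0 has size 3.
Step 3 — with total size 4, 2 blocks, and largest block 3, the block sizes (in nonincreasing order) are [3, 1].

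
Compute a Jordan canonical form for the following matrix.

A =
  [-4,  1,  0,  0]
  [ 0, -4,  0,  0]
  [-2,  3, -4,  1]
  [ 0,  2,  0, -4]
J_2(-4) ⊕ J_2(-4)

The characteristic polynomial is
  det(x·I − A) = x^4 + 16*x^3 + 96*x^2 + 256*x + 256 = (x + 4)^4

Eigenvalues and multiplicities (the geometric multiplicity of λ is n − rank(A − λI), which equals the number of Jordan blocks for λ):
  λ = -4: algebraic multiplicity = 4, geometric multiplicity = 2

Determining the block sizes for each eigenvalue:
  λ = -4: with am = 4 and gm = 2, the partition is not yet determined (e.g. several partitions of 4 into 2 parts exist). Let N = A − (-4)·I. Computing rank(N^1) = 2, rank(N^2) = 0; the number of blocks of size ≥ j is rank(N^{j−1}) − rank(N^j), giving [2, 2]. So we have 2 block(s) of size 2 → block sizes [2, 2]

Assembling the blocks gives a Jordan form
J =
  [-4,  1,  0,  0]
  [ 0, -4,  0,  0]
  [ 0,  0, -4,  1]
  [ 0,  0,  0, -4]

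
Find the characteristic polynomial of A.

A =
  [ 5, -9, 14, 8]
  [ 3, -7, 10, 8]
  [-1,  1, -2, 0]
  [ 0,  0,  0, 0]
x^4 + 4*x^3

Expanding det(x·I − A) (e.g. by cofactor expansion or by noting that A is similar to its Jordan form J, which has the same characteristic polynomial as A) gives
  χ_A(x) = x^4 + 4*x^3
which factors as x^3*(x + 4). The eigenvalues (with algebraic multiplicities) are λ = -4 with multiplicity 1, λ = 0 with multiplicity 3.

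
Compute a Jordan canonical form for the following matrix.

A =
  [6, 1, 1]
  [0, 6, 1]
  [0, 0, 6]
J_3(6)

The characteristic polynomial is
  det(x·I − A) = x^3 - 18*x^2 + 108*x - 216 = (x - 6)^3

Eigenvalues and multiplicities (the geometric multiplicity of λ is n − rank(A − λI), which equals the number of Jordan blocks for λ):
  λ = 6: algebraic multiplicity = 3, geometric multiplicity = 1

Determining the block sizes for each eigenvalue:
  λ = 6: one block (gm = 1), so the single block has size am = 3 → block sizes [3]

Assembling the blocks gives a Jordan form
J =
  [6, 1, 0]
  [0, 6, 1]
  [0, 0, 6]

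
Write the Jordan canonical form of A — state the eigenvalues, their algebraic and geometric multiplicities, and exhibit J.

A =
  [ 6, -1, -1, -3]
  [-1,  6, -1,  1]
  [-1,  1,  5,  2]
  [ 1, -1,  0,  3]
J_2(5) ⊕ J_2(5)

The characteristic polynomial is
  det(x·I − A) = x^4 - 20*x^3 + 150*x^2 - 500*x + 625 = (x - 5)^4

Eigenvalues and multiplicities (the geometric multiplicity of λ is n − rank(A − λI), which equals the number of Jordan blocks for λ):
  λ = 5: algebraic multiplicity = 4, geometric multiplicity = 2

Determining the block sizes for each eigenvalue:
  λ = 5: with am = 4 and gm = 2, the partition is not yet determined (e.g. several partitions of 4 into 2 parts exist). Let N = A − (5)·I. Computing rank(N^1) = 2, rank(N^2) = 0; the number of blocks of size ≥ j is rank(N^{j−1}) − rank(N^j), giving [2, 2]. So we have 2 block(s) of size 2 → block sizes [2, 2]

Assembling the blocks gives a Jordan form
J =
  [5, 1, 0, 0]
  [0, 5, 0, 0]
  [0, 0, 5, 1]
  [0, 0, 0, 5]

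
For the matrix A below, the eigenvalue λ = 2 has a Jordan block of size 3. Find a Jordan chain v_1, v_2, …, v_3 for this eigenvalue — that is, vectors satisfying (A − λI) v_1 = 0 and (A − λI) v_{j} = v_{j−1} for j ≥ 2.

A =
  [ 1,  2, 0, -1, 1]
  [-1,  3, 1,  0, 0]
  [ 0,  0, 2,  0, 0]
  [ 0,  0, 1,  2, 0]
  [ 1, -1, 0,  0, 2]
A Jordan chain for λ = 2 of length 3:
v_1 = (-1, -1, 0, 0, 1)ᵀ
v_2 = (2, 1, 0, 0, -1)ᵀ
v_3 = (0, 1, 0, 0, 0)ᵀ

Let N = A − (2)·I. We want v_3 with N^3 v_3 = 0 but N^2 v_3 ≠ 0; then v_{j-1} := N · v_j for j = 3, …, 2.

Pick v_3 = (0, 1, 0, 0, 0)ᵀ.
Then v_2 = N · v_3 = (2, 1, 0, 0, -1)ᵀ.
Then v_1 = N · v_2 = (-1, -1, 0, 0, 1)ᵀ.

Sanity check: (A − (2)·I) v_1 = (0, 0, 0, 0, 0)ᵀ = 0. ✓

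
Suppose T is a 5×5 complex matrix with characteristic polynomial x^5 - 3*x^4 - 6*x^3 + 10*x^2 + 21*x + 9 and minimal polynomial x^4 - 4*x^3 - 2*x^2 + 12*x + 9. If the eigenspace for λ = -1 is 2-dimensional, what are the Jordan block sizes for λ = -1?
Block sizes for λ = -1: [2, 1]

Step 1 — from the characteristic polynomial, algebraic multiplicity of λ = -1 is 3. From dim ker(T − (-1)·I) = 2, there are exactly 2 Jordan blocks for λ = -1.
Step 2 — from the minimal polynomial, the factor (x + 1)^2 tells us the largest block for λ = -1 has size 2.
Step 3 — with total size 3, 2 blocks, and largest block 2, the block sizes (in nonincreasing order) are [2, 1].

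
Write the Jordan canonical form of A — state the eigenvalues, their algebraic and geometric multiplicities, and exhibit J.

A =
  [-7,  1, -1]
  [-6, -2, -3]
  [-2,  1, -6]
J_2(-5) ⊕ J_1(-5)

The characteristic polynomial is
  det(x·I − A) = x^3 + 15*x^2 + 75*x + 125 = (x + 5)^3

Eigenvalues and multiplicities (the geometric multiplicity of λ is n − rank(A − λI), which equals the number of Jordan blocks for λ):
  λ = -5: algebraic multiplicity = 3, geometric multiplicity = 2

Determining the block sizes for each eigenvalue:
  λ = -5: 2 blocks summing to 3 forces exactly one block of size 2 and the rest size 1 → block sizes [2, 1]

Assembling the blocks gives a Jordan form
J =
  [-5,  1,  0]
  [ 0, -5,  0]
  [ 0,  0, -5]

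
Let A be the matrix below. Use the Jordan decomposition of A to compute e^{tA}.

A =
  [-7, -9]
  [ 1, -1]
e^{tA} =
  [-3*t*exp(-4*t) + exp(-4*t), -9*t*exp(-4*t)]
  [t*exp(-4*t), 3*t*exp(-4*t) + exp(-4*t)]

Strategy: write A = P · J · P⁻¹ where J is a Jordan canonical form, so e^{tA} = P · e^{tJ} · P⁻¹, and e^{tJ} can be computed block-by-block.

A has Jordan form
J =
  [-4,  1]
  [ 0, -4]
(up to reordering of blocks).

Per-block formulas:
  For a 2×2 Jordan block J_2(-4): exp(t · J_2(-4)) = e^(-4t)·(I + t·N), where N is the 2×2 nilpotent shift.

After assembling e^{tJ} and conjugating by P, we get:

e^{tA} =
  [-3*t*exp(-4*t) + exp(-4*t), -9*t*exp(-4*t)]
  [t*exp(-4*t), 3*t*exp(-4*t) + exp(-4*t)]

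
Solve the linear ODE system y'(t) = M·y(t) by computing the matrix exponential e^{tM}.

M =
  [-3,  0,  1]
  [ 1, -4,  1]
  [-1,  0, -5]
e^{tM} =
  [t*exp(-4*t) + exp(-4*t), 0, t*exp(-4*t)]
  [t*exp(-4*t), exp(-4*t), t*exp(-4*t)]
  [-t*exp(-4*t), 0, -t*exp(-4*t) + exp(-4*t)]

Strategy: write M = P · J · P⁻¹ where J is a Jordan canonical form, so e^{tM} = P · e^{tJ} · P⁻¹, and e^{tJ} can be computed block-by-block.

M has Jordan form
J =
  [-4,  1,  0]
  [ 0, -4,  0]
  [ 0,  0, -4]
(up to reordering of blocks).

Per-block formulas:
  For a 2×2 Jordan block J_2(-4): exp(t · J_2(-4)) = e^(-4t)·(I + t·N), where N is the 2×2 nilpotent shift.
  For a 1×1 block at λ = -4: exp(t · [-4]) = [e^(-4t)].

After assembling e^{tJ} and conjugating by P, we get:

e^{tM} =
  [t*exp(-4*t) + exp(-4*t), 0, t*exp(-4*t)]
  [t*exp(-4*t), exp(-4*t), t*exp(-4*t)]
  [-t*exp(-4*t), 0, -t*exp(-4*t) + exp(-4*t)]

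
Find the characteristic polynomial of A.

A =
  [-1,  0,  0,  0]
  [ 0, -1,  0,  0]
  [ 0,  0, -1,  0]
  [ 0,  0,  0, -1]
x^4 + 4*x^3 + 6*x^2 + 4*x + 1

Expanding det(x·I − A) (e.g. by cofactor expansion or by noting that A is similar to its Jordan form J, which has the same characteristic polynomial as A) gives
  χ_A(x) = x^4 + 4*x^3 + 6*x^2 + 4*x + 1
which factors as (x + 1)^4. The eigenvalues (with algebraic multiplicities) are λ = -1 with multiplicity 4.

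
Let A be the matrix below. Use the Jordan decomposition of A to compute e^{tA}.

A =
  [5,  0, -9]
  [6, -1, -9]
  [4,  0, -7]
e^{tA} =
  [6*t*exp(-t) + exp(-t), 0, -9*t*exp(-t)]
  [6*t*exp(-t), exp(-t), -9*t*exp(-t)]
  [4*t*exp(-t), 0, -6*t*exp(-t) + exp(-t)]

Strategy: write A = P · J · P⁻¹ where J is a Jordan canonical form, so e^{tA} = P · e^{tJ} · P⁻¹, and e^{tJ} can be computed block-by-block.

A has Jordan form
J =
  [-1,  1,  0]
  [ 0, -1,  0]
  [ 0,  0, -1]
(up to reordering of blocks).

Per-block formulas:
  For a 2×2 Jordan block J_2(-1): exp(t · J_2(-1)) = e^(-1t)·(I + t·N), where N is the 2×2 nilpotent shift.
  For a 1×1 block at λ = -1: exp(t · [-1]) = [e^(-1t)].

After assembling e^{tJ} and conjugating by P, we get:

e^{tA} =
  [6*t*exp(-t) + exp(-t), 0, -9*t*exp(-t)]
  [6*t*exp(-t), exp(-t), -9*t*exp(-t)]
  [4*t*exp(-t), 0, -6*t*exp(-t) + exp(-t)]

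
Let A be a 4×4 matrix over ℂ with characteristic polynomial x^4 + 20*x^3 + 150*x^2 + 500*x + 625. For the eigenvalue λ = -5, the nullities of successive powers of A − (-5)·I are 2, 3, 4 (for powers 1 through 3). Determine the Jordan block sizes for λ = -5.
Block sizes for λ = -5: [3, 1]

From the dimensions of kernels of powers, the number of Jordan blocks of size at least j is d_j − d_{j−1} where d_j = dim ker(N^j) (with d_0 = 0). Computing the differences gives [2, 1, 1].
The number of blocks of size exactly k is (#blocks of size ≥ k) − (#blocks of size ≥ k + 1), so the partition is: 1 block(s) of size 1, 1 block(s) of size 3.
In nonincreasing order the block sizes are [3, 1].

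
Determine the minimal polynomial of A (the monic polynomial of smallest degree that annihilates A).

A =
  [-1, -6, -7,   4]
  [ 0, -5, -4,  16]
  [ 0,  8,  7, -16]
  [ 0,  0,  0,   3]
x^3 - x^2 - 5*x - 3

The characteristic polynomial is χ_A(x) = (x - 3)^2*(x + 1)^2, so the eigenvalues are known. The minimal polynomial is
  m_A(x) = Π_λ (x − λ)^{k_λ}
where k_λ is the size of the *largest* Jordan block for λ (equivalently, the smallest k with (A − λI)^k v = 0 for every generalised eigenvector v of λ).

  λ = -1: largest Jordan block has size 2, contributing (x + 1)^2
  λ = 3: largest Jordan block has size 1, contributing (x − 3)

So m_A(x) = (x - 3)*(x + 1)^2 = x^3 - x^2 - 5*x - 3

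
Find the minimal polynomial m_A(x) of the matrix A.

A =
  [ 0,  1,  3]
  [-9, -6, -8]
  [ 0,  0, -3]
x^3 + 9*x^2 + 27*x + 27

The characteristic polynomial is χ_A(x) = (x + 3)^3, so the eigenvalues are known. The minimal polynomial is
  m_A(x) = Π_λ (x − λ)^{k_λ}
where k_λ is the size of the *largest* Jordan block for λ (equivalently, the smallest k with (A − λI)^k v = 0 for every generalised eigenvector v of λ).

  λ = -3: largest Jordan block has size 3, contributing (x + 3)^3

So m_A(x) = (x + 3)^3 = x^3 + 9*x^2 + 27*x + 27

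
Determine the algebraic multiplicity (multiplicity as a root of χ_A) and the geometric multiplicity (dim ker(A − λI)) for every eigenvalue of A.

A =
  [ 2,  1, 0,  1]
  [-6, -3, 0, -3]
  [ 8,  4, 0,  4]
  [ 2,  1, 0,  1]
λ = 0: alg = 4, geom = 3

Step 1 — factor the characteristic polynomial to read off the algebraic multiplicities:
  χ_A(x) = x^4

Step 2 — compute geometric multiplicities via the rank-nullity identity g(λ) = n − rank(A − λI):
  rank(A − (0)·I) = 1, so dim ker(A − (0)·I) = n − 1 = 3

Summary:
  λ = 0: algebraic multiplicity = 4, geometric multiplicity = 3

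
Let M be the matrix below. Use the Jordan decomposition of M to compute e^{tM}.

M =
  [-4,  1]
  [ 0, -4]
e^{tM} =
  [exp(-4*t), t*exp(-4*t)]
  [0, exp(-4*t)]

Strategy: write M = P · J · P⁻¹ where J is a Jordan canonical form, so e^{tM} = P · e^{tJ} · P⁻¹, and e^{tJ} can be computed block-by-block.

M has Jordan form
J =
  [-4,  1]
  [ 0, -4]
(up to reordering of blocks).

Per-block formulas:
  For a 2×2 Jordan block J_2(-4): exp(t · J_2(-4)) = e^(-4t)·(I + t·N), where N is the 2×2 nilpotent shift.

After assembling e^{tJ} and conjugating by P, we get:

e^{tM} =
  [exp(-4*t), t*exp(-4*t)]
  [0, exp(-4*t)]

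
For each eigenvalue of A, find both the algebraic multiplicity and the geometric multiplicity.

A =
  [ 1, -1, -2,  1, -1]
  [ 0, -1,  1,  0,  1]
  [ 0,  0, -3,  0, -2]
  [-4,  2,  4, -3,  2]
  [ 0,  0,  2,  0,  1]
λ = -1: alg = 5, geom = 3

Step 1 — factor the characteristic polynomial to read off the algebraic multiplicities:
  χ_A(x) = (x + 1)^5

Step 2 — compute geometric multiplicities via the rank-nullity identity g(λ) = n − rank(A − λI):
  rank(A − (-1)·I) = 2, so dim ker(A − (-1)·I) = n − 2 = 3

Summary:
  λ = -1: algebraic multiplicity = 5, geometric multiplicity = 3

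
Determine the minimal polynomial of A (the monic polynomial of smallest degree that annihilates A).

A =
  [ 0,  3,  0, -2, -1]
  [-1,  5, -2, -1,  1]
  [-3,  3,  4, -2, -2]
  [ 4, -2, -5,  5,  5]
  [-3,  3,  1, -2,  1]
x^3 - 9*x^2 + 27*x - 27

The characteristic polynomial is χ_A(x) = (x - 3)^5, so the eigenvalues are known. The minimal polynomial is
  m_A(x) = Π_λ (x − λ)^{k_λ}
where k_λ is the size of the *largest* Jordan block for λ (equivalently, the smallest k with (A − λI)^k v = 0 for every generalised eigenvector v of λ).

  λ = 3: largest Jordan block has size 3, contributing (x − 3)^3

So m_A(x) = (x - 3)^3 = x^3 - 9*x^2 + 27*x - 27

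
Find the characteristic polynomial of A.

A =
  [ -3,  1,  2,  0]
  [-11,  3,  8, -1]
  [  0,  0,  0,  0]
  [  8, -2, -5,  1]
x^4 - x^3

Expanding det(x·I − A) (e.g. by cofactor expansion or by noting that A is similar to its Jordan form J, which has the same characteristic polynomial as A) gives
  χ_A(x) = x^4 - x^3
which factors as x^3*(x - 1). The eigenvalues (with algebraic multiplicities) are λ = 0 with multiplicity 3, λ = 1 with multiplicity 1.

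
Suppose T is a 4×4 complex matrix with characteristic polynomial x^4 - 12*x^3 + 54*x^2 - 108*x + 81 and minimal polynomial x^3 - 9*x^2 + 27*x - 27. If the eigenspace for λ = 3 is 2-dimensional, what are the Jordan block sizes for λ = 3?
Block sizes for λ = 3: [3, 1]

Step 1 — from the characteristic polynomial, algebraic multiplicity of λ = 3 is 4. From dim ker(T − (3)·I) = 2, there are exactly 2 Jordan blocks for λ = 3.
Step 2 — from the minimal polynomial, the factor (x − 3)^3 tells us the largest block for λ = 3 has size 3.
Step 3 — with total size 4, 2 blocks, and largest block 3, the block sizes (in nonincreasing order) are [3, 1].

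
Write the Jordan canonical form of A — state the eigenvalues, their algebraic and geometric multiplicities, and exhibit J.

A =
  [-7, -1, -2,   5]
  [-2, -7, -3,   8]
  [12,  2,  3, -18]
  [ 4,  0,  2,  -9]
J_3(-5) ⊕ J_1(-5)

The characteristic polynomial is
  det(x·I − A) = x^4 + 20*x^3 + 150*x^2 + 500*x + 625 = (x + 5)^4

Eigenvalues and multiplicities (the geometric multiplicity of λ is n − rank(A − λI), which equals the number of Jordan blocks for λ):
  λ = -5: algebraic multiplicity = 4, geometric multiplicity = 2

Determining the block sizes for each eigenvalue:
  λ = -5: with am = 4 and gm = 2, the partition is not yet determined (e.g. several partitions of 4 into 2 parts exist). Let N = A − (-5)·I. Computing rank(N^1) = 2, rank(N^2) = 1, rank(N^3) = 0; the number of blocks of size ≥ j is rank(N^{j−1}) − rank(N^j), giving [2, 1, 1]. So we have 1 block(s) of size 3, 1 block(s) of size 1 → block sizes [3, 1]

Assembling the blocks gives a Jordan form
J =
  [-5,  1,  0,  0]
  [ 0, -5,  1,  0]
  [ 0,  0, -5,  0]
  [ 0,  0,  0, -5]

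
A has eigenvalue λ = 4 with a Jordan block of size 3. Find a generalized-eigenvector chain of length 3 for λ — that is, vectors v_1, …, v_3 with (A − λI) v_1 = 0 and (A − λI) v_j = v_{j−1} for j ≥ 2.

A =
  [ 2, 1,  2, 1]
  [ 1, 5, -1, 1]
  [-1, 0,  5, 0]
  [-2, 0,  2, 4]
A Jordan chain for λ = 4 of length 3:
v_1 = (1, -2, 1, 2)ᵀ
v_2 = (-2, 1, -1, -2)ᵀ
v_3 = (1, 0, 0, 0)ᵀ

Let N = A − (4)·I. We want v_3 with N^3 v_3 = 0 but N^2 v_3 ≠ 0; then v_{j-1} := N · v_j for j = 3, …, 2.

Pick v_3 = (1, 0, 0, 0)ᵀ.
Then v_2 = N · v_3 = (-2, 1, -1, -2)ᵀ.
Then v_1 = N · v_2 = (1, -2, 1, 2)ᵀ.

Sanity check: (A − (4)·I) v_1 = (0, 0, 0, 0)ᵀ = 0. ✓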